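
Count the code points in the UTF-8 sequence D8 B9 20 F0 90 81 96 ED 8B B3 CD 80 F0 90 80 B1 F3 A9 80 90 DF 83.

8

Byte at offset 0: 0xD8 = 11011000 → 2-byte char (#1). Advance 2.
Byte at offset 2: 0x20 = 00100000 → 1-byte char (#2). Advance 1.
Byte at offset 3: 0xF0 = 11110000 → 4-byte char (#3). Advance 4.
Byte at offset 7: 0xED = 11101101 → 3-byte char (#4). Advance 3.
Byte at offset 10: 0xCD = 11001101 → 2-byte char (#5). Advance 2.
Byte at offset 12: 0xF0 = 11110000 → 4-byte char (#6). Advance 4.
Byte at offset 16: 0xF3 = 11110011 → 4-byte char (#7). Advance 4.
Byte at offset 20: 0xDF = 11011111 → 2-byte char (#8). Advance 2.
Reached end at offset 22 after 8 code points.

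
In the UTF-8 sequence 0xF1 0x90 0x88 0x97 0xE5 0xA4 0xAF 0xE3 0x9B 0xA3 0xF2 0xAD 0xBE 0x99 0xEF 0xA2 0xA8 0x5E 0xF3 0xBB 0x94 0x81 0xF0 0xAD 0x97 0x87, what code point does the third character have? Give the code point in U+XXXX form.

Offset 0: leading byte 0xF1 = 11110001 → 4-byte char #1 = F1 90 88 97.
Offset 4: leading byte 0xE5 = 11100101 → 3-byte char #2 = E5 A4 AF.
Offset 7: leading byte 0xE3 = 11100011 → 3-byte char #3 = E3 9B A3.
Leading byte 0xE3 = 11100011 matches 1110xxxx → 3-byte sequence.
Byte 1: 0xE3 = 11100011, payload 0011 (4 bits).
Byte 2: 0x9B = 10011011 (10xxxxxx ✓), payload 011011.
Byte 3: 0xA3 = 10100011 (10xxxxxx ✓), payload 100011.
Concatenate: 0011011011100011 = 0x36E3 (16 bits → U+36E3).

U+36E3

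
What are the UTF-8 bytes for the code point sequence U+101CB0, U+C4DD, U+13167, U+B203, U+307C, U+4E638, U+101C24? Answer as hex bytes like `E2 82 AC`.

U+101CB0: 4-byte form → F4 81 B2 B0.
U+C4DD: 3-byte form → EC 93 9D.
U+13167: 4-byte form → F0 93 85 A7.
U+B203: 3-byte form → EB 88 83.
U+307C: 3-byte form → E3 81 BC.
U+4E638: 4-byte form → F1 8E 98 B8.
U+101C24: 4-byte form → F4 81 B0 A4.
Concatenated (25 bytes): F4 81 B2 B0 EC 93 9D F0 93 85 A7 EB 88 83 E3 81 BC F1 8E 98 B8 F4 81 B0 A4.

F4 81 B2 B0 EC 93 9D F0 93 85 A7 EB 88 83 E3 81 BC F1 8E 98 B8 F4 81 B0 A4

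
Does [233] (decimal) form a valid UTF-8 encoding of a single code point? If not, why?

invalid (sequence truncated)

Leading byte 0xE9 = 11101001 → 3-byte form, but only 1 byte is present.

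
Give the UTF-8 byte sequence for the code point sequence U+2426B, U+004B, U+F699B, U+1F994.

F0 A4 89 AB 4B F3 B6 A6 9B F0 9F A6 94

U+2426B: 4-byte form → F0 A4 89 AB.
U+004B: 1-byte form → 4B.
U+F699B: 4-byte form → F3 B6 A6 9B.
U+1F994: 4-byte form → F0 9F A6 94.
Concatenated (13 bytes): F0 A4 89 AB 4B F3 B6 A6 9B F0 9F A6 94.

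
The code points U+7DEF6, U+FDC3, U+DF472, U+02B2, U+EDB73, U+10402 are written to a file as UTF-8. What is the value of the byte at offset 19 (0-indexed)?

U+7DEF6 → 4-byte form F1 BD BB B6 at offsets 0–3.
U+FDC3 → 3-byte form EF B7 83 at offsets 4–6.
U+DF472 → 4-byte form F3 9F 91 B2 at offsets 7–10.
U+02B2 → 2-byte form CA B2 at offsets 11–12.
U+EDB73 → 4-byte form F3 AD AD B3 at offsets 13–16.
U+10402 → 4-byte form F0 90 90 82 at offsets 17–20.
Offset 19 falls in char 6's range; it's byte 3 of F0 90 90 82 = 0x90.

0x90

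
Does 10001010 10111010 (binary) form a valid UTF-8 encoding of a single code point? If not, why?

Byte 0x8A = 10001010 has the form 10xxxxxx — a continuation byte — but there is no preceding leading byte.

invalid (continuation byte with no leading byte)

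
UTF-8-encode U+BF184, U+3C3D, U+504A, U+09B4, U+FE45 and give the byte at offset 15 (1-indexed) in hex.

0xB9

1-indexed offset 15 is 0-indexed offset 14.
U+BF184 → 4-byte form F2 BF 86 84 at offsets 0–3.
U+3C3D → 3-byte form E3 B0 BD at offsets 4–6.
U+504A → 3-byte form E5 81 8A at offsets 7–9.
U+09B4 → 3-byte form E0 A6 B4 at offsets 10–12.
U+FE45 → 3-byte form EF B9 85 at offsets 13–15.
Offset 14 falls in char 5's range; it's byte 2 of EF B9 85 = 0xB9.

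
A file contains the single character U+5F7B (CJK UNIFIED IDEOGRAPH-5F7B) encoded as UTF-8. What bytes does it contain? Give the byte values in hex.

U+5F7B = 0x5F7B = 24443 decimal. In range U+0800–U+FFFF → 3-byte form: 1110xxxx 10xxxxxx 10xxxxxx.
Binary (16 bits): 0101111101111011.
Split 4+6+6: 0101 | 111101 | 111011.
Byte 1: 11100101 = 0xE5.
Byte 2: 10111101 = 0xBD.
Byte 3: 10111011 = 0xBB.

E5 BD BB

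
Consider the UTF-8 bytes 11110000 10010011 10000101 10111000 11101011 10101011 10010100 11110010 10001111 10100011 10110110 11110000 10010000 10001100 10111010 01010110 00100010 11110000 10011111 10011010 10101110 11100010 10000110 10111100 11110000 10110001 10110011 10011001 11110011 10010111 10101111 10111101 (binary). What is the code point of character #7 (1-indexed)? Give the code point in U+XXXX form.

Offset 0: leading byte 0xF0 = 11110000 → 4-byte char #1 = F0 93 85 B8.
Offset 4: leading byte 0xEB = 11101011 → 3-byte char #2 = EB AB 94.
Offset 7: leading byte 0xF2 = 11110010 → 4-byte char #3 = F2 8F A3 B6.
Offset 11: leading byte 0xF0 = 11110000 → 4-byte char #4 = F0 90 8C BA.
Offset 15: leading byte 0x56 = 01010110 → 1-byte char #5 = 56.
Offset 16: leading byte 0x22 = 00100010 → 1-byte char #6 = 22.
Offset 17: leading byte 0xF0 = 11110000 → 4-byte char #7 = F0 9F 9A AE.
Leading byte 0xF0 = 11110000 matches 11110xxx → 4-byte sequence.
Byte 1: 0xF0 = 11110000, payload 000 (3 bits).
Byte 2: 0x9F = 10011111 (10xxxxxx ✓), payload 011111.
Byte 3: 0x9A = 10011010 (10xxxxxx ✓), payload 011010.
Byte 4: 0xAE = 10101110 (10xxxxxx ✓), payload 101110.
Concatenate: 000011111011010101110 = 0x1F6AE (21 bits → U+1F6AE).

U+1F6AE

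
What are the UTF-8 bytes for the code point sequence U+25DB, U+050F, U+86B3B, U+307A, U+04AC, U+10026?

U+25DB: 3-byte form → E2 97 9B.
U+050F: 2-byte form → D4 8F.
U+86B3B: 4-byte form → F2 86 AC BB.
U+307A: 3-byte form → E3 81 BA.
U+04AC: 2-byte form → D2 AC.
U+10026: 4-byte form → F0 90 80 A6.
Concatenated (18 bytes): E2 97 9B D4 8F F2 86 AC BB E3 81 BA D2 AC F0 90 80 A6.

E2 97 9B D4 8F F2 86 AC BB E3 81 BA D2 AC F0 90 80 A6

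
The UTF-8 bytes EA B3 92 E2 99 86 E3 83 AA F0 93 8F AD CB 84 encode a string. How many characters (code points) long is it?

Byte at offset 0: 0xEA = 11101010 → 3-byte char (#1). Advance 3.
Byte at offset 3: 0xE2 = 11100010 → 3-byte char (#2). Advance 3.
Byte at offset 6: 0xE3 = 11100011 → 3-byte char (#3). Advance 3.
Byte at offset 9: 0xF0 = 11110000 → 4-byte char (#4). Advance 4.
Byte at offset 13: 0xCB = 11001011 → 2-byte char (#5). Advance 2.
Reached end at offset 15 after 5 code points.

5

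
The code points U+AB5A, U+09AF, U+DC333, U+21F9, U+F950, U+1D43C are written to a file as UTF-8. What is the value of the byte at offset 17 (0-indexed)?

0x9D

U+AB5A → 3-byte form EA AD 9A at offsets 0–2.
U+09AF → 3-byte form E0 A6 AF at offsets 3–5.
U+DC333 → 4-byte form F3 9C 8C B3 at offsets 6–9.
U+21F9 → 3-byte form E2 87 B9 at offsets 10–12.
U+F950 → 3-byte form EF A5 90 at offsets 13–15.
U+1D43C → 4-byte form F0 9D 90 BC at offsets 16–19.
Offset 17 falls in char 6's range; it's byte 2 of F0 9D 90 BC = 0x9D.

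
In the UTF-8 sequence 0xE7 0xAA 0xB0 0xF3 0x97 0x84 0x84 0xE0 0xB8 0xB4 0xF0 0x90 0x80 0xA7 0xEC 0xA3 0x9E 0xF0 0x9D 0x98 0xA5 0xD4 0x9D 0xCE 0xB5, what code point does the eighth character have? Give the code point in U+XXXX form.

U+03B5

Offset 0: leading byte 0xE7 = 11100111 → 3-byte char #1 = E7 AA B0.
Offset 3: leading byte 0xF3 = 11110011 → 4-byte char #2 = F3 97 84 84.
Offset 7: leading byte 0xE0 = 11100000 → 3-byte char #3 = E0 B8 B4.
Offset 10: leading byte 0xF0 = 11110000 → 4-byte char #4 = F0 90 80 A7.
Offset 14: leading byte 0xEC = 11101100 → 3-byte char #5 = EC A3 9E.
Offset 17: leading byte 0xF0 = 11110000 → 4-byte char #6 = F0 9D 98 A5.
Offset 21: leading byte 0xD4 = 11010100 → 2-byte char #7 = D4 9D.
Offset 23: leading byte 0xCE = 11001110 → 2-byte char #8 = CE B5.
Leading byte 0xCE = 11001110 matches 110xxxxx → 2-byte sequence.
Byte 1: 0xCE = 11001110, payload 01110 (5 bits).
Byte 2: 0xB5 = 10110101 (10xxxxxx ✓), payload 110101.
Concatenate: 01110110101 = 0x3B5 (11 bits → U+03B5).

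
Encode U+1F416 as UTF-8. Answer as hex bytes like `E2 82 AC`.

F0 9F 90 96

U+1F416 = 0x1F416 = 128022 decimal. In range U+10000–U+10FFFF → 4-byte form: 11110xxx 10xxxxxx 10xxxxxx 10xxxxxx.
Binary (21 bits): 000011111010000010110.
Split 3+6+6+6: 000 | 011111 | 010000 | 010110.
Byte 1: 11110000 = 0xF0.
Byte 2: 10011111 = 0x9F.
Byte 3: 10010000 = 0x90.
Byte 4: 10010110 = 0x96.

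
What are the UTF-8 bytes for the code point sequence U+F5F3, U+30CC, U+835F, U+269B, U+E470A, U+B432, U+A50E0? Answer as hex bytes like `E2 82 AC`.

U+F5F3: 3-byte form → EF 97 B3.
U+30CC: 3-byte form → E3 83 8C.
U+835F: 3-byte form → E8 8D 9F.
U+269B: 3-byte form → E2 9A 9B.
U+E470A: 4-byte form → F3 A4 9C 8A.
U+B432: 3-byte form → EB 90 B2.
U+A50E0: 4-byte form → F2 A5 83 A0.
Concatenated (23 bytes): EF 97 B3 E3 83 8C E8 8D 9F E2 9A 9B F3 A4 9C 8A EB 90 B2 F2 A5 83 A0.

EF 97 B3 E3 83 8C E8 8D 9F E2 9A 9B F3 A4 9C 8A EB 90 B2 F2 A5 83 A0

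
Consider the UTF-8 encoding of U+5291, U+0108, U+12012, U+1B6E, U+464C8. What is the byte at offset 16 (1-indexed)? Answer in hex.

1-indexed offset 16 is 0-indexed offset 15.
U+5291 → 3-byte form E5 8A 91 at offsets 0–2.
U+0108 → 2-byte form C4 88 at offsets 3–4.
U+12012 → 4-byte form F0 92 80 92 at offsets 5–8.
U+1B6E → 3-byte form E1 AD AE at offsets 9–11.
U+464C8 → 4-byte form F1 86 93 88 at offsets 12–15.
Offset 15 falls in char 5's range; it's byte 4 of F1 86 93 88 = 0x88.

0x88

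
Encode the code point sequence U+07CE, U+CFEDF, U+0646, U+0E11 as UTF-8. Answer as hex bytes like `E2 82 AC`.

DF 8E F3 8F BB 9F D9 86 E0 B8 91

U+07CE: 2-byte form → DF 8E.
U+CFEDF: 4-byte form → F3 8F BB 9F.
U+0646: 2-byte form → D9 86.
U+0E11: 3-byte form → E0 B8 91.
Concatenated (11 bytes): DF 8E F3 8F BB 9F D9 86 E0 B8 91.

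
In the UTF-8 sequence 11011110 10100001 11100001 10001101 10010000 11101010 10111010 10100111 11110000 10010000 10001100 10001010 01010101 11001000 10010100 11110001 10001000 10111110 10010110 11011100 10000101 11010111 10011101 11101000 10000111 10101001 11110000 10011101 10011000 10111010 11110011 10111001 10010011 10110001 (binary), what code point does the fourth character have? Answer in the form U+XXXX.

U+1030A

Offset 0: leading byte 0xDE = 11011110 → 2-byte char #1 = DE A1.
Offset 2: leading byte 0xE1 = 11100001 → 3-byte char #2 = E1 8D 90.
Offset 5: leading byte 0xEA = 11101010 → 3-byte char #3 = EA BA A7.
Offset 8: leading byte 0xF0 = 11110000 → 4-byte char #4 = F0 90 8C 8A.
Leading byte 0xF0 = 11110000 matches 11110xxx → 4-byte sequence.
Byte 1: 0xF0 = 11110000, payload 000 (3 bits).
Byte 2: 0x90 = 10010000 (10xxxxxx ✓), payload 010000.
Byte 3: 0x8C = 10001100 (10xxxxxx ✓), payload 001100.
Byte 4: 0x8A = 10001010 (10xxxxxx ✓), payload 001010.
Concatenate: 000010000001100001010 = 0x1030A (21 bits → U+1030A).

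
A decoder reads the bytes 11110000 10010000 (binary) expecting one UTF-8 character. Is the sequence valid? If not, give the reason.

Leading byte 0xF0 = 11110000 → 4-byte form, but only 2 bytes are present.

invalid (sequence truncated)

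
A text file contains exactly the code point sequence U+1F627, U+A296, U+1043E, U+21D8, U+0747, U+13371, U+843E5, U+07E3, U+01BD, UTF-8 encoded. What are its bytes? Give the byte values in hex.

F0 9F 98 A7 EA 8A 96 F0 90 90 BE E2 87 98 DD 87 F0 93 8D B1 F2 84 8F A5 DF A3 C6 BD

U+1F627: 4-byte form → F0 9F 98 A7.
U+A296: 3-byte form → EA 8A 96.
U+1043E: 4-byte form → F0 90 90 BE.
U+21D8: 3-byte form → E2 87 98.
U+0747: 2-byte form → DD 87.
U+13371: 4-byte form → F0 93 8D B1.
U+843E5: 4-byte form → F2 84 8F A5.
U+07E3: 2-byte form → DF A3.
U+01BD: 2-byte form → C6 BD.
Concatenated (28 bytes): F0 9F 98 A7 EA 8A 96 F0 90 90 BE E2 87 98 DD 87 F0 93 8D B1 F2 84 8F A5 DF A3 C6 BD.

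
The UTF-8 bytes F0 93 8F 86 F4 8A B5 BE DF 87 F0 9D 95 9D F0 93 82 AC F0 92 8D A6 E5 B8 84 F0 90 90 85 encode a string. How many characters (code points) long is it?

Byte at offset 0: 0xF0 = 11110000 → 4-byte char (#1). Advance 4.
Byte at offset 4: 0xF4 = 11110100 → 4-byte char (#2). Advance 4.
Byte at offset 8: 0xDF = 11011111 → 2-byte char (#3). Advance 2.
Byte at offset 10: 0xF0 = 11110000 → 4-byte char (#4). Advance 4.
Byte at offset 14: 0xF0 = 11110000 → 4-byte char (#5). Advance 4.
Byte at offset 18: 0xF0 = 11110000 → 4-byte char (#6). Advance 4.
Byte at offset 22: 0xE5 = 11100101 → 3-byte char (#7). Advance 3.
Byte at offset 25: 0xF0 = 11110000 → 4-byte char (#8). Advance 4.
Reached end at offset 29 after 8 code points.

8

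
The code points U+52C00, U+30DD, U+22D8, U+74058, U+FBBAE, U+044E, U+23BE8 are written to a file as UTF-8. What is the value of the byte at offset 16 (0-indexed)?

U+52C00 → 4-byte form F1 92 B0 80 at offsets 0–3.
U+30DD → 3-byte form E3 83 9D at offsets 4–6.
U+22D8 → 3-byte form E2 8B 98 at offsets 7–9.
U+74058 → 4-byte form F1 B4 81 98 at offsets 10–13.
U+FBBAE → 4-byte form F3 BB AE AE at offsets 14–17.
Offset 16 falls in char 5's range; it's byte 3 of F3 BB AE AE = 0xAE.

0xAE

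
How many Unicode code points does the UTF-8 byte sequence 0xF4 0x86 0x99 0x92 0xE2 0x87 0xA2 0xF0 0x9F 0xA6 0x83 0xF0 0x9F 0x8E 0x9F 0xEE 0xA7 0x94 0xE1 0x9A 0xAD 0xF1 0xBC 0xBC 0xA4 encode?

Byte at offset 0: 0xF4 = 11110100 → 4-byte char (#1). Advance 4.
Byte at offset 4: 0xE2 = 11100010 → 3-byte char (#2). Advance 3.
Byte at offset 7: 0xF0 = 11110000 → 4-byte char (#3). Advance 4.
Byte at offset 11: 0xF0 = 11110000 → 4-byte char (#4). Advance 4.
Byte at offset 15: 0xEE = 11101110 → 3-byte char (#5). Advance 3.
Byte at offset 18: 0xE1 = 11100001 → 3-byte char (#6). Advance 3.
Byte at offset 21: 0xF1 = 11110001 → 4-byte char (#7). Advance 4.
Reached end at offset 25 after 7 code points.

7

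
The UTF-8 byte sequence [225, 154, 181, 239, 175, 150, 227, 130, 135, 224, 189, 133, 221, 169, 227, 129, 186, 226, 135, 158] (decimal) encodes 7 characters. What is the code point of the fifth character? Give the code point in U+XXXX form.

Offset 0: leading byte 0xE1 = 11100001 → 3-byte char #1 = E1 9A B5.
Offset 3: leading byte 0xEF = 11101111 → 3-byte char #2 = EF AF 96.
Offset 6: leading byte 0xE3 = 11100011 → 3-byte char #3 = E3 82 87.
Offset 9: leading byte 0xE0 = 11100000 → 3-byte char #4 = E0 BD 85.
Offset 12: leading byte 0xDD = 11011101 → 2-byte char #5 = DD A9.
Leading byte 0xDD = 11011101 matches 110xxxxx → 2-byte sequence.
Byte 1: 0xDD = 11011101, payload 11101 (5 bits).
Byte 2: 0xA9 = 10101001 (10xxxxxx ✓), payload 101001.
Concatenate: 11101101001 = 0x769 (11 bits → U+0769).

U+0769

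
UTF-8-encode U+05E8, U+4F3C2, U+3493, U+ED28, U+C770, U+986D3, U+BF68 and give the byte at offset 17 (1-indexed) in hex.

1-indexed offset 17 is 0-indexed offset 16.
U+05E8 → 2-byte form D7 A8 at offsets 0–1.
U+4F3C2 → 4-byte form F1 8F 8F 82 at offsets 2–5.
U+3493 → 3-byte form E3 92 93 at offsets 6–8.
U+ED28 → 3-byte form EE B4 A8 at offsets 9–11.
U+C770 → 3-byte form EC 9D B0 at offsets 12–14.
U+986D3 → 4-byte form F2 98 9B 93 at offsets 15–18.
Offset 16 falls in char 6's range; it's byte 2 of F2 98 9B 93 = 0x98.

0x98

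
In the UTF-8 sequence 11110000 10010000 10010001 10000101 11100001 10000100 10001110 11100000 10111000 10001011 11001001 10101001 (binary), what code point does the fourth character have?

Offset 0: leading byte 0xF0 = 11110000 → 4-byte char #1 = F0 90 91 85.
Offset 4: leading byte 0xE1 = 11100001 → 3-byte char #2 = E1 84 8E.
Offset 7: leading byte 0xE0 = 11100000 → 3-byte char #3 = E0 B8 8B.
Offset 10: leading byte 0xC9 = 11001001 → 2-byte char #4 = C9 A9.
Leading byte 0xC9 = 11001001 matches 110xxxxx → 2-byte sequence.
Byte 1: 0xC9 = 11001001, payload 01001 (5 bits).
Byte 2: 0xA9 = 10101001 (10xxxxxx ✓), payload 101001.
Concatenate: 01001101001 = 0x269 (11 bits → U+0269).

U+0269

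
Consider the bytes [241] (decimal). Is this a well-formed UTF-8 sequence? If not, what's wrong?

invalid (sequence truncated)

Leading byte 0xF1 = 11110001 → 4-byte form, but only 1 byte is present.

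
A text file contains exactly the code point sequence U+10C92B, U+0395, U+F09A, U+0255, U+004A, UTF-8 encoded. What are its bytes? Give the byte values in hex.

U+10C92B: 4-byte form → F4 8C A4 AB.
U+0395: 2-byte form → CE 95.
U+F09A: 3-byte form → EF 82 9A.
U+0255: 2-byte form → C9 95.
U+004A: 1-byte form → 4A.
Concatenated (12 bytes): F4 8C A4 AB CE 95 EF 82 9A C9 95 4A.

F4 8C A4 AB CE 95 EF 82 9A C9 95 4A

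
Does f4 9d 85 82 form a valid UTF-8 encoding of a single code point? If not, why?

invalid (encodes a value above U+10FFFF)

Leading byte 0xF4 = 11110100 → 4-byte form.
Payload = 0x11D142, which exceeds U+10FFFF, the maximum Unicode code point. (Leading bytes F5–FF, or F4 followed by ≥ 0x90, are invalid.)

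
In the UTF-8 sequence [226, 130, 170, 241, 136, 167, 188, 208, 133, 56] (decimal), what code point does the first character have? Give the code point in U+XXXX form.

U+20AA

Offset 0: leading byte 0xE2 = 11100010 → 3-byte char #1 = E2 82 AA.
Leading byte 0xE2 = 11100010 matches 1110xxxx → 3-byte sequence.
Byte 1: 0xE2 = 11100010, payload 0010 (4 bits).
Byte 2: 0x82 = 10000010 (10xxxxxx ✓), payload 000010.
Byte 3: 0xAA = 10101010 (10xxxxxx ✓), payload 101010.
Concatenate: 0010000010101010 = 0x20AA (16 bits → U+20AA).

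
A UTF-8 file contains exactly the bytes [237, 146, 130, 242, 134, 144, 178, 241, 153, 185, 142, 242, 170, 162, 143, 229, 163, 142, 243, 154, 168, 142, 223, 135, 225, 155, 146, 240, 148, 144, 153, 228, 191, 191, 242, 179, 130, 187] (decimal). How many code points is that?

11

Byte at offset 0: 0xED = 11101101 → 3-byte char (#1). Advance 3.
Byte at offset 3: 0xF2 = 11110010 → 4-byte char (#2). Advance 4.
Byte at offset 7: 0xF1 = 11110001 → 4-byte char (#3). Advance 4.
Byte at offset 11: 0xF2 = 11110010 → 4-byte char (#4). Advance 4.
Byte at offset 15: 0xE5 = 11100101 → 3-byte char (#5). Advance 3.
Byte at offset 18: 0xF3 = 11110011 → 4-byte char (#6). Advance 4.
Byte at offset 22: 0xDF = 11011111 → 2-byte char (#7). Advance 2.
Byte at offset 24: 0xE1 = 11100001 → 3-byte char (#8). Advance 3.
Byte at offset 27: 0xF0 = 11110000 → 4-byte char (#9). Advance 4.
Byte at offset 31: 0xE4 = 11100100 → 3-byte char (#10). Advance 3.
Byte at offset 34: 0xF2 = 11110010 → 4-byte char (#11). Advance 4.
Reached end at offset 38 after 11 code points.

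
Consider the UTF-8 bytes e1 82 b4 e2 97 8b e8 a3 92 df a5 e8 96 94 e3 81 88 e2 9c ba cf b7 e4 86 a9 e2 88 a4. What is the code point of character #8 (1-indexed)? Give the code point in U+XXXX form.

U+03F7

Offset 0: leading byte 0xE1 = 11100001 → 3-byte char #1 = E1 82 B4.
Offset 3: leading byte 0xE2 = 11100010 → 3-byte char #2 = E2 97 8B.
Offset 6: leading byte 0xE8 = 11101000 → 3-byte char #3 = E8 A3 92.
Offset 9: leading byte 0xDF = 11011111 → 2-byte char #4 = DF A5.
Offset 11: leading byte 0xE8 = 11101000 → 3-byte char #5 = E8 96 94.
Offset 14: leading byte 0xE3 = 11100011 → 3-byte char #6 = E3 81 88.
Offset 17: leading byte 0xE2 = 11100010 → 3-byte char #7 = E2 9C BA.
Offset 20: leading byte 0xCF = 11001111 → 2-byte char #8 = CF B7.
Leading byte 0xCF = 11001111 matches 110xxxxx → 2-byte sequence.
Byte 1: 0xCF = 11001111, payload 01111 (5 bits).
Byte 2: 0xB7 = 10110111 (10xxxxxx ✓), payload 110111.
Concatenate: 01111110111 = 0x3F7 (11 bits → U+03F7).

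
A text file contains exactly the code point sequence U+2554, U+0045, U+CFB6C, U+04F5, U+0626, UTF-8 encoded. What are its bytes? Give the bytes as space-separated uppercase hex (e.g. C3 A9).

E2 95 94 45 F3 8F AD AC D3 B5 D8 A6

U+2554: 3-byte form → E2 95 94.
U+0045: 1-byte form → 45.
U+CFB6C: 4-byte form → F3 8F AD AC.
U+04F5: 2-byte form → D3 B5.
U+0626: 2-byte form → D8 A6.
Concatenated (12 bytes): E2 95 94 45 F3 8F AD AC D3 B5 D8 A6.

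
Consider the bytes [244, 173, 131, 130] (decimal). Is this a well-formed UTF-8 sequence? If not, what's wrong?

invalid (encodes a value above U+10FFFF)

Leading byte 0xF4 = 11110100 → 4-byte form.
Payload = 0x12D0C2, which exceeds U+10FFFF, the maximum Unicode code point. (Leading bytes F5–FF, or F4 followed by ≥ 0x90, are invalid.)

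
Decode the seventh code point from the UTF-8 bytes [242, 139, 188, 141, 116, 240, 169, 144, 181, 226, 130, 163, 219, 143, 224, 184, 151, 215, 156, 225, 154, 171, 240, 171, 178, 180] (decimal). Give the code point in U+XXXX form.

Offset 0: leading byte 0xF2 = 11110010 → 4-byte char #1 = F2 8B BC 8D.
Offset 4: leading byte 0x74 = 01110100 → 1-byte char #2 = 74.
Offset 5: leading byte 0xF0 = 11110000 → 4-byte char #3 = F0 A9 90 B5.
Offset 9: leading byte 0xE2 = 11100010 → 3-byte char #4 = E2 82 A3.
Offset 12: leading byte 0xDB = 11011011 → 2-byte char #5 = DB 8F.
Offset 14: leading byte 0xE0 = 11100000 → 3-byte char #6 = E0 B8 97.
Offset 17: leading byte 0xD7 = 11010111 → 2-byte char #7 = D7 9C.
Leading byte 0xD7 = 11010111 matches 110xxxxx → 2-byte sequence.
Byte 1: 0xD7 = 11010111, payload 10111 (5 bits).
Byte 2: 0x9C = 10011100 (10xxxxxx ✓), payload 011100.
Concatenate: 10111011100 = 0x5DC (11 bits → U+05DC).

U+05DC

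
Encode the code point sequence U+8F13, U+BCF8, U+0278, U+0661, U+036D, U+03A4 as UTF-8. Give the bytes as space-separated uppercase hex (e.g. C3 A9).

E8 BC 93 EB B3 B8 C9 B8 D9 A1 CD AD CE A4

U+8F13: 3-byte form → E8 BC 93.
U+BCF8: 3-byte form → EB B3 B8.
U+0278: 2-byte form → C9 B8.
U+0661: 2-byte form → D9 A1.
U+036D: 2-byte form → CD AD.
U+03A4: 2-byte form → CE A4.
Concatenated (14 bytes): E8 BC 93 EB B3 B8 C9 B8 D9 A1 CD AD CE A4.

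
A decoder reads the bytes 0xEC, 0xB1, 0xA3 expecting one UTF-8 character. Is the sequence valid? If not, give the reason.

valid

Leading byte 0xEC = 11101100 → 3-byte form.
Continuation bytes 0xB1=10110001, 0xA3=10100011 all match 10xxxxxx.
Decoded value 0xCC63 is ≥ 0x800 (shortest form) and not a surrogate.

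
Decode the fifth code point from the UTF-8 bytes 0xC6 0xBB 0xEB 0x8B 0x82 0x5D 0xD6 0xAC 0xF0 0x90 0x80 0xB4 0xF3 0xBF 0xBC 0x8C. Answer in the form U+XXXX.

Offset 0: leading byte 0xC6 = 11000110 → 2-byte char #1 = C6 BB.
Offset 2: leading byte 0xEB = 11101011 → 3-byte char #2 = EB 8B 82.
Offset 5: leading byte 0x5D = 01011101 → 1-byte char #3 = 5D.
Offset 6: leading byte 0xD6 = 11010110 → 2-byte char #4 = D6 AC.
Offset 8: leading byte 0xF0 = 11110000 → 4-byte char #5 = F0 90 80 B4.
Leading byte 0xF0 = 11110000 matches 11110xxx → 4-byte sequence.
Byte 1: 0xF0 = 11110000, payload 000 (3 bits).
Byte 2: 0x90 = 10010000 (10xxxxxx ✓), payload 010000.
Byte 3: 0x80 = 10000000 (10xxxxxx ✓), payload 000000.
Byte 4: 0xB4 = 10110100 (10xxxxxx ✓), payload 110100.
Concatenate: 000010000000000110100 = 0x10034 (21 bits → U+10034).

U+10034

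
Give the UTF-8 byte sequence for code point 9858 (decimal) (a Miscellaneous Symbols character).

U+2682 = 0x2682 = 9858 decimal. In range U+0800–U+FFFF → 3-byte form: 1110xxxx 10xxxxxx 10xxxxxx.
Binary (16 bits): 0010011010000010.
Split 4+6+6: 0010 | 011010 | 000010.
Byte 1: 11100010 = 0xE2.
Byte 2: 10011010 = 0x9A.
Byte 3: 10000010 = 0x82.

E2 9A 82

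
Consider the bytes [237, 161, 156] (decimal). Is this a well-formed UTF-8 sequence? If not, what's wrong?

invalid (encodes a surrogate (U+D800–U+DFFF))

Structurally a 3-byte sequence; payload = 0xD85C.
But 0xD85C is in U+D800–U+DFFF, the surrogate range. Surrogates are not Unicode scalar values and are forbidden in UTF-8.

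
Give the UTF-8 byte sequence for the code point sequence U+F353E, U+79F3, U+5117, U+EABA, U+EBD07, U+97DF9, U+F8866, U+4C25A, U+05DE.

U+F353E: 4-byte form → F3 B3 94 BE.
U+79F3: 3-byte form → E7 A7 B3.
U+5117: 3-byte form → E5 84 97.
U+EABA: 3-byte form → EE AA BA.
U+EBD07: 4-byte form → F3 AB B4 87.
U+97DF9: 4-byte form → F2 97 B7 B9.
U+F8866: 4-byte form → F3 B8 A1 A6.
U+4C25A: 4-byte form → F1 8C 89 9A.
U+05DE: 2-byte form → D7 9E.
Concatenated (31 bytes): F3 B3 94 BE E7 A7 B3 E5 84 97 EE AA BA F3 AB B4 87 F2 97 B7 B9 F3 B8 A1 A6 F1 8C 89 9A D7 9E.

F3 B3 94 BE E7 A7 B3 E5 84 97 EE AA BA F3 AB B4 87 F2 97 B7 B9 F3 B8 A1 A6 F1 8C 89 9A D7 9E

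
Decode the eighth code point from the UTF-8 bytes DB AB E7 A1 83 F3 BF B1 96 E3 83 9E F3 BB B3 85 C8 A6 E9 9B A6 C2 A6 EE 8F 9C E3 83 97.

Offset 0: leading byte 0xDB = 11011011 → 2-byte char #1 = DB AB.
Offset 2: leading byte 0xE7 = 11100111 → 3-byte char #2 = E7 A1 83.
Offset 5: leading byte 0xF3 = 11110011 → 4-byte char #3 = F3 BF B1 96.
Offset 9: leading byte 0xE3 = 11100011 → 3-byte char #4 = E3 83 9E.
Offset 12: leading byte 0xF3 = 11110011 → 4-byte char #5 = F3 BB B3 85.
Offset 16: leading byte 0xC8 = 11001000 → 2-byte char #6 = C8 A6.
Offset 18: leading byte 0xE9 = 11101001 → 3-byte char #7 = E9 9B A6.
Offset 21: leading byte 0xC2 = 11000010 → 2-byte char #8 = C2 A6.
Leading byte 0xC2 = 11000010 matches 110xxxxx → 2-byte sequence.
Byte 1: 0xC2 = 11000010, payload 00010 (5 bits).
Byte 2: 0xA6 = 10100110 (10xxxxxx ✓), payload 100110.
Concatenate: 00010100110 = 0xA6 (11 bits → U+00A6).

U+00A6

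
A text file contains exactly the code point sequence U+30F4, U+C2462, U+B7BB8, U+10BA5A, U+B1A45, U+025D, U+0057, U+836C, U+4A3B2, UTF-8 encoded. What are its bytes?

U+30F4: 3-byte form → E3 83 B4.
U+C2462: 4-byte form → F3 82 91 A2.
U+B7BB8: 4-byte form → F2 B7 AE B8.
U+10BA5A: 4-byte form → F4 8B A9 9A.
U+B1A45: 4-byte form → F2 B1 A9 85.
U+025D: 2-byte form → C9 9D.
U+0057: 1-byte form → 57.
U+836C: 3-byte form → E8 8D AC.
U+4A3B2: 4-byte form → F1 8A 8E B2.
Concatenated (29 bytes): E3 83 B4 F3 82 91 A2 F2 B7 AE B8 F4 8B A9 9A F2 B1 A9 85 C9 9D 57 E8 8D AC F1 8A 8E B2.

E3 83 B4 F3 82 91 A2 F2 B7 AE B8 F4 8B A9 9A F2 B1 A9 85 C9 9D 57 E8 8D AC F1 8A 8E B2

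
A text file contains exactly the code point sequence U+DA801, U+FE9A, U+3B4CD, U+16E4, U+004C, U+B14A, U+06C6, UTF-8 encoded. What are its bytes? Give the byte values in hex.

F3 9A A0 81 EF BA 9A F0 BB 93 8D E1 9B A4 4C EB 85 8A DB 86

U+DA801: 4-byte form → F3 9A A0 81.
U+FE9A: 3-byte form → EF BA 9A.
U+3B4CD: 4-byte form → F0 BB 93 8D.
U+16E4: 3-byte form → E1 9B A4.
U+004C: 1-byte form → 4C.
U+B14A: 3-byte form → EB 85 8A.
U+06C6: 2-byte form → DB 86.
Concatenated (20 bytes): F3 9A A0 81 EF BA 9A F0 BB 93 8D E1 9B A4 4C EB 85 8A DB 86.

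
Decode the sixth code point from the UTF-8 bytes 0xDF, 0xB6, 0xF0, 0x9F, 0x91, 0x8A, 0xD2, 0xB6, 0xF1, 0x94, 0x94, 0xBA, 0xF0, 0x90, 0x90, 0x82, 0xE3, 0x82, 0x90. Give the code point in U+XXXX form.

Offset 0: leading byte 0xDF = 11011111 → 2-byte char #1 = DF B6.
Offset 2: leading byte 0xF0 = 11110000 → 4-byte char #2 = F0 9F 91 8A.
Offset 6: leading byte 0xD2 = 11010010 → 2-byte char #3 = D2 B6.
Offset 8: leading byte 0xF1 = 11110001 → 4-byte char #4 = F1 94 94 BA.
Offset 12: leading byte 0xF0 = 11110000 → 4-byte char #5 = F0 90 90 82.
Offset 16: leading byte 0xE3 = 11100011 → 3-byte char #6 = E3 82 90.
Leading byte 0xE3 = 11100011 matches 1110xxxx → 3-byte sequence.
Byte 1: 0xE3 = 11100011, payload 0011 (4 bits).
Byte 2: 0x82 = 10000010 (10xxxxxx ✓), payload 000010.
Byte 3: 0x90 = 10010000 (10xxxxxx ✓), payload 010000.
Concatenate: 0011000010010000 = 0x3090 (16 bits → U+3090).

U+3090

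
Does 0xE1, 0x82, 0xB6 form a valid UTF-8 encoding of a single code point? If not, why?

valid

Leading byte 0xE1 = 11100001 → 3-byte form.
Continuation bytes 0x82=10000010, 0xB6=10110110 all match 10xxxxxx.
Decoded value 0x10B6 is ≥ 0x800 (shortest form) and not a surrogate.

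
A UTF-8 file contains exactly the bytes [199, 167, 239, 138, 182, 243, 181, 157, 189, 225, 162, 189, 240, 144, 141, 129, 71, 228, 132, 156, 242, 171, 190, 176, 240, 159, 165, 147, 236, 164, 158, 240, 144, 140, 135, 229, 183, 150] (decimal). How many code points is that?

Byte at offset 0: 0xC7 = 11000111 → 2-byte char (#1). Advance 2.
Byte at offset 2: 0xEF = 11101111 → 3-byte char (#2). Advance 3.
Byte at offset 5: 0xF3 = 11110011 → 4-byte char (#3). Advance 4.
Byte at offset 9: 0xE1 = 11100001 → 3-byte char (#4). Advance 3.
Byte at offset 12: 0xF0 = 11110000 → 4-byte char (#5). Advance 4.
Byte at offset 16: 0x47 = 01000111 → 1-byte char (#6). Advance 1.
Byte at offset 17: 0xE4 = 11100100 → 3-byte char (#7). Advance 3.
Byte at offset 20: 0xF2 = 11110010 → 4-byte char (#8). Advance 4.
Byte at offset 24: 0xF0 = 11110000 → 4-byte char (#9). Advance 4.
Byte at offset 28: 0xEC = 11101100 → 3-byte char (#10). Advance 3.
Byte at offset 31: 0xF0 = 11110000 → 4-byte char (#11). Advance 4.
Byte at offset 35: 0xE5 = 11100101 → 3-byte char (#12). Advance 3.
Reached end at offset 38 after 12 code points.

12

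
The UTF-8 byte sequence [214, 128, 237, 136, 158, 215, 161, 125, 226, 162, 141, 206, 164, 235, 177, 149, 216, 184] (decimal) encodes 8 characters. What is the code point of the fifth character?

Offset 0: leading byte 0xD6 = 11010110 → 2-byte char #1 = D6 80.
Offset 2: leading byte 0xED = 11101101 → 3-byte char #2 = ED 88 9E.
Offset 5: leading byte 0xD7 = 11010111 → 2-byte char #3 = D7 A1.
Offset 7: leading byte 0x7D = 01111101 → 1-byte char #4 = 7D.
Offset 8: leading byte 0xE2 = 11100010 → 3-byte char #5 = E2 A2 8D.
Leading byte 0xE2 = 11100010 matches 1110xxxx → 3-byte sequence.
Byte 1: 0xE2 = 11100010, payload 0010 (4 bits).
Byte 2: 0xA2 = 10100010 (10xxxxxx ✓), payload 100010.
Byte 3: 0x8D = 10001101 (10xxxxxx ✓), payload 001101.
Concatenate: 0010100010001101 = 0x288D (16 bits → U+288D).

U+288D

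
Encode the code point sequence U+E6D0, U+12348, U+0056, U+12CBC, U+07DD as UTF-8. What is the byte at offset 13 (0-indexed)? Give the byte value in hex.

0x9D

U+E6D0 → 3-byte form EE 9B 90 at offsets 0–2.
U+12348 → 4-byte form F0 92 8D 88 at offsets 3–6.
U+0056 → 1-byte form 56 at offsets 7–7.
U+12CBC → 4-byte form F0 92 B2 BC at offsets 8–11.
U+07DD → 2-byte form DF 9D at offsets 12–13.
Offset 13 falls in char 5's range; it's byte 2 of DF 9D = 0x9D.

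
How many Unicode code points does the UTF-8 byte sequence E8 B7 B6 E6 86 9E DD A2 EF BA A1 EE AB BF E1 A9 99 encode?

6

Byte at offset 0: 0xE8 = 11101000 → 3-byte char (#1). Advance 3.
Byte at offset 3: 0xE6 = 11100110 → 3-byte char (#2). Advance 3.
Byte at offset 6: 0xDD = 11011101 → 2-byte char (#3). Advance 2.
Byte at offset 8: 0xEF = 11101111 → 3-byte char (#4). Advance 3.
Byte at offset 11: 0xEE = 11101110 → 3-byte char (#5). Advance 3.
Byte at offset 14: 0xE1 = 11100001 → 3-byte char (#6). Advance 3.
Reached end at offset 17 after 6 code points.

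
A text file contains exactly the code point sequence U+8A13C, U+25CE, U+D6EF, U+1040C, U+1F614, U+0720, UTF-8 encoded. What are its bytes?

U+8A13C: 4-byte form → F2 8A 84 BC.
U+25CE: 3-byte form → E2 97 8E.
U+D6EF: 3-byte form → ED 9B AF.
U+1040C: 4-byte form → F0 90 90 8C.
U+1F614: 4-byte form → F0 9F 98 94.
U+0720: 2-byte form → DC A0.
Concatenated (20 bytes): F2 8A 84 BC E2 97 8E ED 9B AF F0 90 90 8C F0 9F 98 94 DC A0.

F2 8A 84 BC E2 97 8E ED 9B AF F0 90 90 8C F0 9F 98 94 DC A0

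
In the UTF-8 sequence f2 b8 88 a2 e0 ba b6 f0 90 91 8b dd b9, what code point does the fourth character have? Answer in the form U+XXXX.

U+0779

Offset 0: leading byte 0xF2 = 11110010 → 4-byte char #1 = F2 B8 88 A2.
Offset 4: leading byte 0xE0 = 11100000 → 3-byte char #2 = E0 BA B6.
Offset 7: leading byte 0xF0 = 11110000 → 4-byte char #3 = F0 90 91 8B.
Offset 11: leading byte 0xDD = 11011101 → 2-byte char #4 = DD B9.
Leading byte 0xDD = 11011101 matches 110xxxxx → 2-byte sequence.
Byte 1: 0xDD = 11011101, payload 11101 (5 bits).
Byte 2: 0xB9 = 10111001 (10xxxxxx ✓), payload 111001.
Concatenate: 11101111001 = 0x779 (11 bits → U+0779).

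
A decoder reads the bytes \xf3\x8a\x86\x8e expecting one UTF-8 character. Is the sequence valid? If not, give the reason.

valid

Leading byte 0xF3 = 11110011 → 4-byte form.
Continuation bytes 0x8A=10001010, 0x86=10000110, 0x8E=10001110 all match 10xxxxxx.
Decoded value 0xCA18E is ≥ 0x10000 (shortest form) and not a surrogate.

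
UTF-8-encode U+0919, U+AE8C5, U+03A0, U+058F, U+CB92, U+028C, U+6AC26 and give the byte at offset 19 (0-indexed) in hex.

0xA6

U+0919 → 3-byte form E0 A4 99 at offsets 0–2.
U+AE8C5 → 4-byte form F2 AE A3 85 at offsets 3–6.
U+03A0 → 2-byte form CE A0 at offsets 7–8.
U+058F → 2-byte form D6 8F at offsets 9–10.
U+CB92 → 3-byte form EC AE 92 at offsets 11–13.
U+028C → 2-byte form CA 8C at offsets 14–15.
U+6AC26 → 4-byte form F1 AA B0 A6 at offsets 16–19.
Offset 19 falls in char 7's range; it's byte 4 of F1 AA B0 A6 = 0xA6.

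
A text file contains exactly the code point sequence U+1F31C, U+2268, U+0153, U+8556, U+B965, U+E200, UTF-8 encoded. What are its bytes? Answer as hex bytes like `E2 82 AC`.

U+1F31C: 4-byte form → F0 9F 8C 9C.
U+2268: 3-byte form → E2 89 A8.
U+0153: 2-byte form → C5 93.
U+8556: 3-byte form → E8 95 96.
U+B965: 3-byte form → EB A5 A5.
U+E200: 3-byte form → EE 88 80.
Concatenated (18 bytes): F0 9F 8C 9C E2 89 A8 C5 93 E8 95 96 EB A5 A5 EE 88 80.

F0 9F 8C 9C E2 89 A8 C5 93 E8 95 96 EB A5 A5 EE 88 80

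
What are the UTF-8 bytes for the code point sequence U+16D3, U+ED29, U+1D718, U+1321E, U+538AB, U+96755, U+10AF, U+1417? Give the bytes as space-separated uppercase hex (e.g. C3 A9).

U+16D3: 3-byte form → E1 9B 93.
U+ED29: 3-byte form → EE B4 A9.
U+1D718: 4-byte form → F0 9D 9C 98.
U+1321E: 4-byte form → F0 93 88 9E.
U+538AB: 4-byte form → F1 93 A2 AB.
U+96755: 4-byte form → F2 96 9D 95.
U+10AF: 3-byte form → E1 82 AF.
U+1417: 3-byte form → E1 90 97.
Concatenated (28 bytes): E1 9B 93 EE B4 A9 F0 9D 9C 98 F0 93 88 9E F1 93 A2 AB F2 96 9D 95 E1 82 AF E1 90 97.

E1 9B 93 EE B4 A9 F0 9D 9C 98 F0 93 88 9E F1 93 A2 AB F2 96 9D 95 E1 82 AF E1 90 97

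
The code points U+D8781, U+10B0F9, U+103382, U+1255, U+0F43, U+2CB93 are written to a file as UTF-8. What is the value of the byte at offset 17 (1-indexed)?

0xBD

1-indexed offset 17 is 0-indexed offset 16.
U+D8781 → 4-byte form F3 98 9E 81 at offsets 0–3.
U+10B0F9 → 4-byte form F4 8B 83 B9 at offsets 4–7.
U+103382 → 4-byte form F4 83 8E 82 at offsets 8–11.
U+1255 → 3-byte form E1 89 95 at offsets 12–14.
U+0F43 → 3-byte form E0 BD 83 at offsets 15–17.
Offset 16 falls in char 5's range; it's byte 2 of E0 BD 83 = 0xBD.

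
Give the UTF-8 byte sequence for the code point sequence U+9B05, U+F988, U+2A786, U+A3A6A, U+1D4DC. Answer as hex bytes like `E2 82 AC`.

U+9B05: 3-byte form → E9 AC 85.
U+F988: 3-byte form → EF A6 88.
U+2A786: 4-byte form → F0 AA 9E 86.
U+A3A6A: 4-byte form → F2 A3 A9 AA.
U+1D4DC: 4-byte form → F0 9D 93 9C.
Concatenated (18 bytes): E9 AC 85 EF A6 88 F0 AA 9E 86 F2 A3 A9 AA F0 9D 93 9C.

E9 AC 85 EF A6 88 F0 AA 9E 86 F2 A3 A9 AA F0 9D 93 9C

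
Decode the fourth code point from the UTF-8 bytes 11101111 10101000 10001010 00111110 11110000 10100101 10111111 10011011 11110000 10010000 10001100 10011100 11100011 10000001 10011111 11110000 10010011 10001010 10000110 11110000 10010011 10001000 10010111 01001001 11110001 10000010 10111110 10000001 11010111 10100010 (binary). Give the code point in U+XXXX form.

Offset 0: leading byte 0xEF = 11101111 → 3-byte char #1 = EF A8 8A.
Offset 3: leading byte 0x3E = 00111110 → 1-byte char #2 = 3E.
Offset 4: leading byte 0xF0 = 11110000 → 4-byte char #3 = F0 A5 BF 9B.
Offset 8: leading byte 0xF0 = 11110000 → 4-byte char #4 = F0 90 8C 9C.
Leading byte 0xF0 = 11110000 matches 11110xxx → 4-byte sequence.
Byte 1: 0xF0 = 11110000, payload 000 (3 bits).
Byte 2: 0x90 = 10010000 (10xxxxxx ✓), payload 010000.
Byte 3: 0x8C = 10001100 (10xxxxxx ✓), payload 001100.
Byte 4: 0x9C = 10011100 (10xxxxxx ✓), payload 011100.
Concatenate: 000010000001100011100 = 0x1031C (21 bits → U+1031C).

U+1031C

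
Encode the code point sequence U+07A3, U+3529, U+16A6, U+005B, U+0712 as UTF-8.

U+07A3: 2-byte form → DE A3.
U+3529: 3-byte form → E3 94 A9.
U+16A6: 3-byte form → E1 9A A6.
U+005B: 1-byte form → 5B.
U+0712: 2-byte form → DC 92.
Concatenated (11 bytes): DE A3 E3 94 A9 E1 9A A6 5B DC 92.

DE A3 E3 94 A9 E1 9A A6 5B DC 92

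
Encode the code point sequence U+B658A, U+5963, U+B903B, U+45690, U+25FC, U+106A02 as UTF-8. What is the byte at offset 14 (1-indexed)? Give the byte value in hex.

1-indexed offset 14 is 0-indexed offset 13.
U+B658A → 4-byte form F2 B6 96 8A at offsets 0–3.
U+5963 → 3-byte form E5 A5 A3 at offsets 4–6.
U+B903B → 4-byte form F2 B9 80 BB at offsets 7–10.
U+45690 → 4-byte form F1 85 9A 90 at offsets 11–14.
Offset 13 falls in char 4's range; it's byte 3 of F1 85 9A 90 = 0x9A.

0x9A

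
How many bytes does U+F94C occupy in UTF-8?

3

U+F94C = 0xF94C. UTF-8 uses 1 byte below 0x80, 2 below 0x800, 3 below 0x10000, 4 up to 0x10FFFF. 0xF94C is in U+0800–U+FFFF → 3 bytes.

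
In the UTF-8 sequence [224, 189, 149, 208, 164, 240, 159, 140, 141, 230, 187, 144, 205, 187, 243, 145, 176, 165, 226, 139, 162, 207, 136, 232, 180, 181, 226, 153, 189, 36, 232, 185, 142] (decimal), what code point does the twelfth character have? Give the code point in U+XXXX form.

U+8E4E

Offset 0: leading byte 0xE0 = 11100000 → 3-byte char #1 = E0 BD 95.
Offset 3: leading byte 0xD0 = 11010000 → 2-byte char #2 = D0 A4.
Offset 5: leading byte 0xF0 = 11110000 → 4-byte char #3 = F0 9F 8C 8D.
Offset 9: leading byte 0xE6 = 11100110 → 3-byte char #4 = E6 BB 90.
Offset 12: leading byte 0xCD = 11001101 → 2-byte char #5 = CD BB.
Offset 14: leading byte 0xF3 = 11110011 → 4-byte char #6 = F3 91 B0 A5.
Offset 18: leading byte 0xE2 = 11100010 → 3-byte char #7 = E2 8B A2.
Offset 21: leading byte 0xCF = 11001111 → 2-byte char #8 = CF 88.
Offset 23: leading byte 0xE8 = 11101000 → 3-byte char #9 = E8 B4 B5.
Offset 26: leading byte 0xE2 = 11100010 → 3-byte char #10 = E2 99 BD.
Offset 29: leading byte 0x24 = 00100100 → 1-byte char #11 = 24.
Offset 30: leading byte 0xE8 = 11101000 → 3-byte char #12 = E8 B9 8E.
Leading byte 0xE8 = 11101000 matches 1110xxxx → 3-byte sequence.
Byte 1: 0xE8 = 11101000, payload 1000 (4 bits).
Byte 2: 0xB9 = 10111001 (10xxxxxx ✓), payload 111001.
Byte 3: 0x8E = 10001110 (10xxxxxx ✓), payload 001110.
Concatenate: 1000111001001110 = 0x8E4E (16 bits → U+8E4E).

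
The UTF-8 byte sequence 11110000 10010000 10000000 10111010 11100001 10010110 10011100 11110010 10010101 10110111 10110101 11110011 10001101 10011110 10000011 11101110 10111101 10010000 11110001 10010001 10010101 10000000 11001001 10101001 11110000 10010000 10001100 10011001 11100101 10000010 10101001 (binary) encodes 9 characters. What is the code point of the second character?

Offset 0: leading byte 0xF0 = 11110000 → 4-byte char #1 = F0 90 80 BA.
Offset 4: leading byte 0xE1 = 11100001 → 3-byte char #2 = E1 96 9C.
Leading byte 0xE1 = 11100001 matches 1110xxxx → 3-byte sequence.
Byte 1: 0xE1 = 11100001, payload 0001 (4 bits).
Byte 2: 0x96 = 10010110 (10xxxxxx ✓), payload 010110.
Byte 3: 0x9C = 10011100 (10xxxxxx ✓), payload 011100.
Concatenate: 0001010110011100 = 0x159C (16 bits → U+159C).

U+159C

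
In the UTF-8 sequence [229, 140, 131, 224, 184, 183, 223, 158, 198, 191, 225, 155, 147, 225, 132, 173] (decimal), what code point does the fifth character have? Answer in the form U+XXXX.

Offset 0: leading byte 0xE5 = 11100101 → 3-byte char #1 = E5 8C 83.
Offset 3: leading byte 0xE0 = 11100000 → 3-byte char #2 = E0 B8 B7.
Offset 6: leading byte 0xDF = 11011111 → 2-byte char #3 = DF 9E.
Offset 8: leading byte 0xC6 = 11000110 → 2-byte char #4 = C6 BF.
Offset 10: leading byte 0xE1 = 11100001 → 3-byte char #5 = E1 9B 93.
Leading byte 0xE1 = 11100001 matches 1110xxxx → 3-byte sequence.
Byte 1: 0xE1 = 11100001, payload 0001 (4 bits).
Byte 2: 0x9B = 10011011 (10xxxxxx ✓), payload 011011.
Byte 3: 0x93 = 10010011 (10xxxxxx ✓), payload 010011.
Concatenate: 0001011011010011 = 0x16D3 (16 bits → U+16D3).

U+16D3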